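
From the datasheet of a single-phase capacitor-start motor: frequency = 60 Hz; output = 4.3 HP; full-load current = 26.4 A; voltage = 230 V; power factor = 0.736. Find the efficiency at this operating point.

71.8 %

P_out = 4.3 × 746 = 3208 W
P_in = V·I·cosφ = 230 × 26.4 × 0.736 = 4469 W
η = P_out / P_in = 3208 / 4469 = 0.718 = 71.8%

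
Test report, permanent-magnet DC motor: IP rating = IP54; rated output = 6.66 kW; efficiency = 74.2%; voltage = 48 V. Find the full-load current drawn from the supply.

187 A

P_out = 6.66 kW = 6660 W
P_in = P_out / η = 6660 / 0.742 = 8976 W
I = P_in / V = 8976 / 48 = 187 A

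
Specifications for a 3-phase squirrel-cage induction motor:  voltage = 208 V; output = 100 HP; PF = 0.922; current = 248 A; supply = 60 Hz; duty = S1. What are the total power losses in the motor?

7780 W

P_in = √3·V·I·cosφ = 1.732×208×248×0.922 = 82375 W
P_out = 100×746 = 74600 W
Losses = P_in − P_out = 82375 − 74600 = 7775 W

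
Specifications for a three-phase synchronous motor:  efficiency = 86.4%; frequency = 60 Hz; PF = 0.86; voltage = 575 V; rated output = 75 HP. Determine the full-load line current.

P_out = 75 × 746 = 55950 W
P_in = P_out / η = 55950 / 0.864 = 64757 W
I_L = P_in / (√3·V_L·cosφ) = 64757 / (1.732 × 575 × 0.86) = 75.6 A

75.6 A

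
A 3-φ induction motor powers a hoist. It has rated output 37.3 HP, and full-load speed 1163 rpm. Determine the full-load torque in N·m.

228 N·m

P_out = 37.3 × 746 = 27826 W
ω = 2π × 1163/60 = 121.8 rad/s
τ = P_out/ω = 27826/121.8 = 228 N·m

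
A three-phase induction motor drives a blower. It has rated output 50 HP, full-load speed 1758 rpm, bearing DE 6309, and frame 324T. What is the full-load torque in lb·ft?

149 lb·ft

P_out = 50 × 746 = 37300 W
ω = 2π × 1758/60 = 184.1 rad/s
τ = P_out/ω = 37300/184.1 = 202.6 N·m
In lb·ft: 202.6/1.356 = 149 lb·ft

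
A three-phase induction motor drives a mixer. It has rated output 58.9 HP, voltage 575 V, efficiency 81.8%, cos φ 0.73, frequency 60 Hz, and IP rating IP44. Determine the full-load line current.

73.9 A

P_out = 58.9 × 746 = 43939 W
P_in = P_out / η = 43939 / 0.818 = 53715 W
I_L = P_in / (√3·V_L·cosφ) = 53715 / (1.732 × 575 × 0.73) = 73.9 A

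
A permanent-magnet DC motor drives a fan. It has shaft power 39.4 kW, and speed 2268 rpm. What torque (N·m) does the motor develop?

166 N·m

ω = 2π × 2268/60 = 237.5 rad/s
τ = P/ω = 39400/237.5 = 166 N·m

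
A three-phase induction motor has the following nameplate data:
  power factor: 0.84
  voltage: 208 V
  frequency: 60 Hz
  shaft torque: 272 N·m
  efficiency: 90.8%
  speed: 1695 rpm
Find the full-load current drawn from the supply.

ω = 2π×1695/60 = 177.5 rad/s; P_out = τω = 272 × 177.5 = 48280 W
P_in = P_out / η = 48280 / 0.908 = 53172 W
I_L = P_in / (√3·V_L·cosφ) = 53172 / (1.732 × 208 × 0.84) = 176 A

176 A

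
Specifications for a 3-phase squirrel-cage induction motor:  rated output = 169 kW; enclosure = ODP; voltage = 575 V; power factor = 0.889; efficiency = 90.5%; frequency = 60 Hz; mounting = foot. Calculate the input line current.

211 A

P_out = 169 kW = 169000 W
P_in = P_out / η = 169000 / 0.905 = 186740 W
I_L = P_in / (√3·V_L·cosφ) = 186740 / (1.732 × 575 × 0.889) = 211 A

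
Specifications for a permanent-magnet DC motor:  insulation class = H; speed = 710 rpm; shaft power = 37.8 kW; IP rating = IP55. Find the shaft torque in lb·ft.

ω = 2π × 710/60 = 74.35 rad/s
τ = P/ω = 37800/74.35 = 508.4 N·m
In lb·ft: 508.4/1.356 = 375 lb·ft

375 lb·ft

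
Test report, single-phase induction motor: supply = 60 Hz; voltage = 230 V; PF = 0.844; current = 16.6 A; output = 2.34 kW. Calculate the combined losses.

882 W

P_in = V·I·cosφ = 230×16.6×0.844 = 3222 W
P_out = 2340 W
Losses = P_in − P_out = 3222 − 2340 = 882 W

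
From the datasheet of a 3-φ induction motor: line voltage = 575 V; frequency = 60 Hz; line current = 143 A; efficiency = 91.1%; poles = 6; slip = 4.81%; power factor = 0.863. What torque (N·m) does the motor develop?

936 N·m

P_in = √3·V·I·cosφ = 1.732 × 575 × 143 × 0.863 = 122903 W
P_out = η·P_in = 0.911 × 122903 = 111965 W
n_s = 120×60/6 = 1200 rpm; n = 1200×(1−0.0481) = 1142 rpm
ω = 2π×1142/60 = 119.6 rad/s
τ = P_out/ω = 111965/119.6 = 936 N·m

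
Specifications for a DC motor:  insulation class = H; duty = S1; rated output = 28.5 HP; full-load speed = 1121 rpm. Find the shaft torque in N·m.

181 N·m

P_out = 28.5 × 746 = 21261 W
ω = 2π × 1121/60 = 117.4 rad/s
τ = P_out/ω = 21261/117.4 = 181 N·m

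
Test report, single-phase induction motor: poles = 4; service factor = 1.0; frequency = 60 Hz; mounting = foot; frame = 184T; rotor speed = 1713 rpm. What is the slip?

4.83 %

n_s = 120f/p = 120×60/4 = 1800 rpm
s = (n_s − n)/n_s = (1800 − 1713)/1800 = 0.0483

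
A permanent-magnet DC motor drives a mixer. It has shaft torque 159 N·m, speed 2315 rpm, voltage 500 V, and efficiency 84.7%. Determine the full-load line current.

91 A

ω = 2π×2315/60 = 242.4 rad/s; P_out = τω = 159 × 242.4 = 38542 W
P_in = P_out / η = 38542 / 0.847 = 45504 W
I = P_in / V = 45504 / 500 = 91 A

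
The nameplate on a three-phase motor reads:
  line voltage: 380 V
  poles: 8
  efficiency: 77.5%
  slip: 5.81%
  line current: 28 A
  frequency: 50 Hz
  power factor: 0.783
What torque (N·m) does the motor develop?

151 N·m

P_in = √3·V·I·cosφ = 1.732 × 380 × 28 × 0.783 = 14429 W
P_out = η·P_in = 0.775 × 14429 = 11182 W
n_s = 120×50/8 = 750 rpm; n = 750×(1−0.0581) = 706 rpm
ω = 2π×706/60 = 73.93 rad/s
τ = P_out/ω = 11182/73.93 = 151 N·m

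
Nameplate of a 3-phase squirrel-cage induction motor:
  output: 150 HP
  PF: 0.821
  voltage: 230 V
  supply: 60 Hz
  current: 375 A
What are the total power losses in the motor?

P_in = √3·V·I·cosφ = 1.732×230×375×0.821 = 122645 W
P_out = 150×746 = 111900 W
Losses = P_in − P_out = 122645 − 111900 = 10745 W

10.7 kW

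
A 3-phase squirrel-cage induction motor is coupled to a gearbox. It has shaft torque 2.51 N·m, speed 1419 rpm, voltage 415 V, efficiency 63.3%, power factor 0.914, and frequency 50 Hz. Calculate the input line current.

0.897 A

ω = 2π×1419/60 = 148.6 rad/s; P_out = τω = 2.51 × 148.6 = 373 W
P_in = P_out / η = 373 / 0.633 = 589 W
I_L = P_in / (√3·V_L·cosφ) = 589 / (1.732 × 415 × 0.914) = 0.897 A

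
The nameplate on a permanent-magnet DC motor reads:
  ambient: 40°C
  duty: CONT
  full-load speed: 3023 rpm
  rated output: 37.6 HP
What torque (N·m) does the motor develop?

88.6 N·m

P_out = 37.6 × 746 = 28050 W
ω = 2π × 3023/60 = 316.6 rad/s
τ = P_out/ω = 28050/316.6 = 88.6 N·m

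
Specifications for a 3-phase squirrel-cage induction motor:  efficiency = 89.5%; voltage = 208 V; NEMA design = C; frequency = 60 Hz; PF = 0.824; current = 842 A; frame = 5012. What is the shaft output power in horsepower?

300 HP

P_in = √3·V·I·cosφ = 1.732 × 208 × 842 × 0.824 = 249948 W
P_out = η·P_in = 0.895 × 249948 = 223703 W
= 223703/746 = 300 HP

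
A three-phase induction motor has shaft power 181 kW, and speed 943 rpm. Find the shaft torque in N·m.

1830 N·m

ω = 2π × 943/60 = 98.75 rad/s
τ = P/ω = 181000/98.75 = 1830 N·m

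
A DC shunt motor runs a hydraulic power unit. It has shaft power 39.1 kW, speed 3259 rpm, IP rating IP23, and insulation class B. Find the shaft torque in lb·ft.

ω = 2π × 3259/60 = 341.3 rad/s
τ = P/ω = 39100/341.3 = 114.6 N·m
In lb·ft: 114.6/1.356 = 84.5 lb·ft

84.5 lb·ft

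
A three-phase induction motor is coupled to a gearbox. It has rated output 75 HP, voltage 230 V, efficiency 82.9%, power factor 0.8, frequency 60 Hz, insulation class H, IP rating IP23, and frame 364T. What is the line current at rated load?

P_out = 75 × 746 = 55950 W
P_in = P_out / η = 55950 / 0.829 = 67491 W
I_L = P_in / (√3·V_L·cosφ) = 67491 / (1.732 × 230 × 0.8) = 212 A

212 A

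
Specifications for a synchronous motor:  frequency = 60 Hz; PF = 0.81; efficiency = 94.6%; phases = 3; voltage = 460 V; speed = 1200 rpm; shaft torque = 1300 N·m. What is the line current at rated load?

268 A

ω = 2π×1200/60 = 125.7 rad/s; P_out = τω = 1300 × 125.7 = 163410 W
P_in = P_out / η = 163410 / 0.946 = 172738 W
I_L = P_in / (√3·V_L·cosφ) = 172738 / (1.732 × 460 × 0.81) = 268 A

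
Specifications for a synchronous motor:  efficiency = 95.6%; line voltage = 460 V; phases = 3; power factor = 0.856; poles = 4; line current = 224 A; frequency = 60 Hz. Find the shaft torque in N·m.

775 N·m

P_in = √3·V·I·cosφ = 1.732 × 460 × 224 × 0.856 = 152766 W
P_out = η·P_in = 0.956 × 152766 = 146044 W
n = n_s = 120×60/4 = 1800 rpm (synchronous)
ω = 2π×1800/60 = 188.5 rad/s
τ = P_out/ω = 146044/188.5 = 775 N·m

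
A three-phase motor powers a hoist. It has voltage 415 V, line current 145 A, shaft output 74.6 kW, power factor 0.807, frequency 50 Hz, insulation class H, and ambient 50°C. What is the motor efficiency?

P_out = 74.6 kW = 74600 W
P_in = √3·V_L·I_L·cosφ = 1.732 × 415 × 145 × 0.807 = 84108 W
η = P_out / P_in = 74600 / 84108 = 0.887 = 88.7%

88.7 %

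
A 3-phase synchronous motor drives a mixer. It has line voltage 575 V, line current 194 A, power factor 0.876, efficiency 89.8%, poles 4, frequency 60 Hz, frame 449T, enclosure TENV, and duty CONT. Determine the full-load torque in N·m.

P_in = √3·V·I·cosφ = 1.732 × 575 × 194 × 0.876 = 169247 W
P_out = η·P_in = 0.898 × 169247 = 151984 W
n = n_s = 120×60/4 = 1800 rpm (synchronous)
ω = 2π×1800/60 = 188.5 rad/s
τ = P_out/ω = 151984/188.5 = 806 N·m

806 N·m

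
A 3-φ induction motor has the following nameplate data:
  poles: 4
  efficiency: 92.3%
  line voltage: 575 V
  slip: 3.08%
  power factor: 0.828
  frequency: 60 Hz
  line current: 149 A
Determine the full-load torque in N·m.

621 N·m

P_in = √3·V·I·cosφ = 1.732 × 575 × 149 × 0.828 = 122866 W
P_out = η·P_in = 0.923 × 122866 = 113405 W
n_s = 120×60/4 = 1800 rpm; n = 1800×(1−0.0308) = 1745 rpm
ω = 2π×1745/60 = 182.7 rad/s
τ = P_out/ω = 113405/182.7 = 621 N·m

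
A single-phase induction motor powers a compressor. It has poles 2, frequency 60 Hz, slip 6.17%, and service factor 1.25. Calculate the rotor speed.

3378 rpm

n_s = 120f/p = 120×60/2 = 3600 rpm
n = n_s(1 − s) = 3600 × (1 − 0.0617) = 3378 rpm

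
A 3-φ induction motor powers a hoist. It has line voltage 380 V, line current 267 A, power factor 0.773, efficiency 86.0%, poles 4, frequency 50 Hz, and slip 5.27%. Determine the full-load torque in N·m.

P_in = √3·V·I·cosφ = 1.732 × 380 × 267 × 0.773 = 135838 W
P_out = η·P_in = 0.86 × 135838 = 116821 W
n_s = 120×50/4 = 1500 rpm; n = 1500×(1−0.0527) = 1421 rpm
ω = 2π×1421/60 = 148.8 rad/s
τ = P_out/ω = 116821/148.8 = 785 N·m

785 N·m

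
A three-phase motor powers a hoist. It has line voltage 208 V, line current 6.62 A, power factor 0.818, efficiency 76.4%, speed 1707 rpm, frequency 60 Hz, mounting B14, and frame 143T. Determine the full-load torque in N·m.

8.34 N·m

P_in = √3·V·I·cosφ = 1.732 × 208 × 6.62 × 0.818 = 1951 W
P_out = η·P_in = 0.764 × 1951 = 1491 W
n = 1707 rpm
ω = 2π×1707/60 = 178.8 rad/s
τ = P_out/ω = 1491/178.8 = 8.34 N·m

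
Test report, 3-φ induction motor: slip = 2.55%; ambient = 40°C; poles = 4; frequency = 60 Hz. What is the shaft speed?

1754 rpm

n_s = 120f/p = 120×60/4 = 1800 rpm
n = n_s(1 − s) = 1800 × (1 − 0.0255) = 1754 rpm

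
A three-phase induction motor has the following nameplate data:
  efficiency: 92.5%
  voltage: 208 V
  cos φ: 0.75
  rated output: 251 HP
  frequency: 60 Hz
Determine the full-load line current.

P_out = 251 × 746 = 187246 W
P_in = P_out / η = 187246 / 0.925 = 202428 W
I_L = P_in / (√3·V_L·cosφ) = 202428 / (1.732 × 208 × 0.75) = 749 A

749 A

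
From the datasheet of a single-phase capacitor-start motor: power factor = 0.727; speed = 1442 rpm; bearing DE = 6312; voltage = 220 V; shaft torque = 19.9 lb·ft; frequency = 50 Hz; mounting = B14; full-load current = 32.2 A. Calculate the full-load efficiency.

τ = 19.9 lb·ft × 1.356 = 26.98 N·m
ω = 2π × 1442/60 = 151 rad/s; P_out = τω = 26.98 × 151 = 4074 W
P_in = V·I·cosφ = 220 × 32.2 × 0.727 = 5150 W
η = P_out / P_in = 4074 / 5150 = 0.791 = 79.1%

79.1 %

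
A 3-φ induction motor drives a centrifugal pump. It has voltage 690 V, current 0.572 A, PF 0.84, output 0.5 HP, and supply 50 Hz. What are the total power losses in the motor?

201 W

P_in = √3·V·I·cosφ = 1.732×690×0.572×0.84 = 574 W
P_out = 0.5×746 = 373 W
Losses = P_in − P_out = 574 − 373 = 201 W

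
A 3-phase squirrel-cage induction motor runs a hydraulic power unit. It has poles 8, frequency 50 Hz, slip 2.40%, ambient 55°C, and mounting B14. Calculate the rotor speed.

n_s = 120f/p = 120×50/8 = 750 rpm
n = n_s(1 − s) = 750 × (1 − 0.024) = 732 rpm

732 rpm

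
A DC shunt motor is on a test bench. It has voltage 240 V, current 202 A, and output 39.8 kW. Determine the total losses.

P_in = V·I = 240×202 = 48480 W
P_out = 39800 W
Losses = P_in − P_out = 48480 − 39800 = 8680 W

8.68 kW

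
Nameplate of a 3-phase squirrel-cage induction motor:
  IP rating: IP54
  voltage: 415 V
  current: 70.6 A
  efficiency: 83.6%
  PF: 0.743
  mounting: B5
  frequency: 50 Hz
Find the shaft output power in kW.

31.5 kW

P_in = √3·V·I·cosφ = 1.732 × 415 × 70.6 × 0.743 = 37704 W
P_out = η·P_in = 0.836 × 37704 = 31521 W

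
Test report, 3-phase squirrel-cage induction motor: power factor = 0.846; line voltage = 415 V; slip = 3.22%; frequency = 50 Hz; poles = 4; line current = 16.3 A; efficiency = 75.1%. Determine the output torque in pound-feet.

P_in = √3·V·I·cosφ = 1.732 × 415 × 16.3 × 0.846 = 9912 W
P_out = η·P_in = 0.751 × 9912 = 7444 W
n_s = 120×50/4 = 1500 rpm; n = 1500×(1−0.0322) = 1452 rpm
ω = 2π×1452/60 = 152.1 rad/s
τ = P_out/ω = 7444/152.1 = 48.94 N·m
In lb·ft: 48.94/1.356 = 36.1 lb·ft

36.1 lb·ft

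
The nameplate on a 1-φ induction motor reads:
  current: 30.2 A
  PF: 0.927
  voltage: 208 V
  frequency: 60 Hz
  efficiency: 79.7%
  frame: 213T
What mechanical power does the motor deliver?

4.64 kW

P_in = V·I·cosφ = 208 × 30.2 × 0.927 = 5823 W
P_out = η·P_in = 0.797 × 5823 = 4641 W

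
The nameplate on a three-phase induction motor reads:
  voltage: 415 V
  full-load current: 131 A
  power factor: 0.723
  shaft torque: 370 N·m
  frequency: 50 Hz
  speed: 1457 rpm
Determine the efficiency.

82.9 %

ω = 2π × 1457/60 = 152.6 rad/s; P_out = τω = 370 × 152.6 = 56462 W
P_in = √3·V_L·I_L·cosφ = 1.732 × 415 × 131 × 0.723 = 68078 W
η = P_out / P_in = 56462 / 68078 = 0.829 = 82.9%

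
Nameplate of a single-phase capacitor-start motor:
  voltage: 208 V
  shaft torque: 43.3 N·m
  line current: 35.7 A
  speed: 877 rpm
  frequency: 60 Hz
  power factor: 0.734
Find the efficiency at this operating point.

ω = 2π × 877/60 = 91.84 rad/s; P_out = τω = 43.3 × 91.84 = 3977 W
P_in = V·I·cosφ = 208 × 35.7 × 0.734 = 5450 W
η = P_out / P_in = 3977 / 5450 = 0.730 = 73.0%

73.0 %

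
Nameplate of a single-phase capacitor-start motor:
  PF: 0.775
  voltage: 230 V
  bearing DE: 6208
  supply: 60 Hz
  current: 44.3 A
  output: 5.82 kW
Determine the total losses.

2.08 kW

P_in = V·I·cosφ = 230×44.3×0.775 = 7896 W
P_out = 5820 W
Losses = P_in − P_out = 7896 − 5820 = 2076 W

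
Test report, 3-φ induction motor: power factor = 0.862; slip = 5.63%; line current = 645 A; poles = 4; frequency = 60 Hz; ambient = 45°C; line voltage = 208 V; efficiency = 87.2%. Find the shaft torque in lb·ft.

724 lb·ft

P_in = √3·V·I·cosφ = 1.732 × 208 × 645 × 0.862 = 200299 W
P_out = η·P_in = 0.872 × 200299 = 174661 W
n_s = 120×60/4 = 1800 rpm; n = 1800×(1−0.0563) = 1699 rpm
ω = 2π×1699/60 = 177.9 rad/s
τ = P_out/ω = 174661/177.9 = 981.8 N·m
In lb·ft: 981.8/1.356 = 724 lb·ft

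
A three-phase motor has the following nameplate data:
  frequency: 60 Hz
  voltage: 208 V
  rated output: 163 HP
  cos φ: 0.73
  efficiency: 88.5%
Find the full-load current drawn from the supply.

522 A

P_out = 163 × 746 = 121598 W
P_in = P_out / η = 121598 / 0.885 = 137399 W
I_L = P_in / (√3·V_L·cosφ) = 137399 / (1.732 × 208 × 0.73) = 522 A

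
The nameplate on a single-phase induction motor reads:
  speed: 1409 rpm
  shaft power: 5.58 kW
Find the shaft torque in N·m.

ω = 2π × 1409/60 = 147.6 rad/s
τ = P/ω = 5580/147.6 = 37.8 N·m

37.8 N·m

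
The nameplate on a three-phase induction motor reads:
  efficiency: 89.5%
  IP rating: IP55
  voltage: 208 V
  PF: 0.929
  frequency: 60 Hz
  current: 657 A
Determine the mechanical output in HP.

P_in = √3·V·I·cosφ = 1.732 × 208 × 657 × 0.929 = 219883 W
P_out = η·P_in = 0.895 × 219883 = 196795 W
= 196795/746 = 264 HP

264 HP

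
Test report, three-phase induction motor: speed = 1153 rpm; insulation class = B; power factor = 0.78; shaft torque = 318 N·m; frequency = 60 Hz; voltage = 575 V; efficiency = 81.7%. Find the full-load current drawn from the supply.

60.5 A

ω = 2π×1153/60 = 120.7 rad/s; P_out = τω = 318 × 120.7 = 38383 W
P_in = P_out / η = 38383 / 0.817 = 46980 W
I_L = P_in / (√3·V_L·cosφ) = 46980 / (1.732 × 575 × 0.78) = 60.5 A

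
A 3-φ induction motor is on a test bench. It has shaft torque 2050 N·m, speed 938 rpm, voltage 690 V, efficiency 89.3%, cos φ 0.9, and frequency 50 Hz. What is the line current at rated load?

ω = 2π×938/60 = 98.23 rad/s; P_out = τω = 2050 × 98.23 = 201372 W
P_in = P_out / η = 201372 / 0.893 = 225501 W
I_L = P_in / (√3·V_L·cosφ) = 225501 / (1.732 × 690 × 0.9) = 210 A

210 A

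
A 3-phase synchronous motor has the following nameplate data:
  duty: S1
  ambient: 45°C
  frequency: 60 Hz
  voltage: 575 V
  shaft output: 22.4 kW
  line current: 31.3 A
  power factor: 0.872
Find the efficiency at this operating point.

P_out = 22.4 kW = 22400 W
P_in = √3·V_L·I_L·cosφ = 1.732 × 575 × 31.3 × 0.872 = 27182 W
η = P_out / P_in = 22400 / 27182 = 0.824 = 82.4%

82.4 %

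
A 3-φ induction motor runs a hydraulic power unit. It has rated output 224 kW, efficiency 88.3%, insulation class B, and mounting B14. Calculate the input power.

254 kW

P_out = 224000 W
P_in = P_out/η = 224000/0.883 = 253681 W = 254 kW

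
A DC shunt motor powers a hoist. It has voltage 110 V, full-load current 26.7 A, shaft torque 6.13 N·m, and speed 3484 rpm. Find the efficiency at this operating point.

ω = 2π × 3484/60 = 364.8 rad/s; P_out = τω = 6.13 × 364.8 = 2236 W
P_in = V·I = 110 × 26.7 = 2937 W
η = P_out / P_in = 2236 / 2937 = 0.761 = 76.1%

76.1 %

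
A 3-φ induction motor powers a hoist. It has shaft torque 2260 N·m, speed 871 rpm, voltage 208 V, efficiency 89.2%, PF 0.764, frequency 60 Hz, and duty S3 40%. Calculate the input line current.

ω = 2π×871/60 = 91.21 rad/s; P_out = τω = 2260 × 91.21 = 206135 W
P_in = P_out / η = 206135 / 0.892 = 231093 W
I_L = P_in / (√3·V_L·cosφ) = 231093 / (1.732 × 208 × 0.764) = 840 A

840 A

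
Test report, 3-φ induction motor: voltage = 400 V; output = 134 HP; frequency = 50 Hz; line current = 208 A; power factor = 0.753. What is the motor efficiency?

P_out = 134 × 746 = 99964 W
P_in = √3·V_L·I_L·cosφ = 1.732 × 400 × 208 × 0.753 = 108509 W
η = P_out / P_in = 99964 / 108509 = 0.921 = 92.1%

92.1 %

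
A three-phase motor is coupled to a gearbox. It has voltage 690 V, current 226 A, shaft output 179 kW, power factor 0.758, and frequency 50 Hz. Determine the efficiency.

87.4 %

P_out = 179 kW = 179000 W
P_in = √3·V_L·I_L·cosφ = 1.732 × 690 × 226 × 0.758 = 204727 W
η = P_out / P_in = 179000 / 204727 = 0.874 = 87.4%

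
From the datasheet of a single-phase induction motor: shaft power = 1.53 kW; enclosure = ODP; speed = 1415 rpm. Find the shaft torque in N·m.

ω = 2π × 1415/60 = 148.2 rad/s
τ = P/ω = 1530/148.2 = 10.3 N·m

10.3 N·m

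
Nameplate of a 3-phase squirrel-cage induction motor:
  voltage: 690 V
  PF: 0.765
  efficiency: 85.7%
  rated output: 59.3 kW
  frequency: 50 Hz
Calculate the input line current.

75.7 A

P_out = 59.3 kW = 59300 W
P_in = P_out / η = 59300 / 0.857 = 69195 W
I_L = P_in / (√3·V_L·cosφ) = 69195 / (1.732 × 690 × 0.765) = 75.7 A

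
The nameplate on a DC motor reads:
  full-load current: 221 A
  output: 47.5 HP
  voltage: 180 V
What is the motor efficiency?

P_out = 47.5 × 746 = 35435 W
P_in = V·I = 180 × 221 = 39780 W
η = P_out / P_in = 35435 / 39780 = 0.891 = 89.1%

89.1 %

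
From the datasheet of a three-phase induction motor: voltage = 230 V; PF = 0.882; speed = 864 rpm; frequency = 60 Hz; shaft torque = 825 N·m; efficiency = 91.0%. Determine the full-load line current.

ω = 2π×864/60 = 90.48 rad/s; P_out = τω = 825 × 90.48 = 74646 W
P_in = P_out / η = 74646 / 0.910 = 82029 W
I_L = P_in / (√3·V_L·cosφ) = 82029 / (1.732 × 230 × 0.882) = 233 A

233 A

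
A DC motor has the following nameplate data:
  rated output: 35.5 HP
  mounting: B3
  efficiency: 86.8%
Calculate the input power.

30.5 kW

P_out = 35.5 × 746 = 26483 W
P_in = P_out/η = 26483/0.868 = 30510 W = 30.5 kW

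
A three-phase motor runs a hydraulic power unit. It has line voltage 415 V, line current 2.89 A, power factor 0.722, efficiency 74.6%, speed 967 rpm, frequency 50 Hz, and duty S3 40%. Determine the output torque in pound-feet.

P_in = √3·V·I·cosφ = 1.732 × 415 × 2.89 × 0.722 = 1500 W
P_out = η·P_in = 0.746 × 1500 = 1119 W
n = 967 rpm
ω = 2π×967/60 = 101.3 rad/s
τ = P_out/ω = 1119/101.3 = 11.05 N·m
In lb·ft: 11.05/1.356 = 8.15 lb·ft

8.15 lb·ft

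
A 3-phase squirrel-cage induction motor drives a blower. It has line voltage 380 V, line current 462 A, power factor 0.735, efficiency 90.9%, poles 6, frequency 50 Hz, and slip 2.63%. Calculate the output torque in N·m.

1990 N·m

P_in = √3·V·I·cosφ = 1.732 × 380 × 462 × 0.735 = 223491 W
P_out = η·P_in = 0.909 × 223491 = 203153 W
n_s = 120×50/6 = 1000 rpm; n = 1000×(1−0.0263) = 974 rpm
ω = 2π×974/60 = 102 rad/s
τ = P_out/ω = 203153/102 = 1990 N·m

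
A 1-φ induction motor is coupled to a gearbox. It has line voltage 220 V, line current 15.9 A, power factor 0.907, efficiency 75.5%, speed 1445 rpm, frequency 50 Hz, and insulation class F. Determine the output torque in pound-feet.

P_in = V·I·cosφ = 220 × 15.9 × 0.907 = 3173 W
P_out = η·P_in = 0.755 × 3173 = 2396 W
n = 1445 rpm
ω = 2π×1445/60 = 151.3 rad/s
τ = P_out/ω = 2396/151.3 = 15.84 N·m
In lb·ft: 15.84/1.356 = 11.7 lb·ft

11.7 lb·ft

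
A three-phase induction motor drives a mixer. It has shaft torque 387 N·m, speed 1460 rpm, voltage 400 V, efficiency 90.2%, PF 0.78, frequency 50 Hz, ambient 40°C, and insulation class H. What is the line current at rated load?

121 A

ω = 2π×1460/60 = 152.9 rad/s; P_out = τω = 387 × 152.9 = 59172 W
P_in = P_out / η = 59172 / 0.902 = 65601 W
I_L = P_in / (√3·V_L·cosφ) = 65601 / (1.732 × 400 × 0.78) = 121 A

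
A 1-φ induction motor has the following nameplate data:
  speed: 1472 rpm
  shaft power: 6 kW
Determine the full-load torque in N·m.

ω = 2π × 1472/60 = 154.1 rad/s
τ = P/ω = 6000/154.1 = 38.9 N·m

38.9 N·m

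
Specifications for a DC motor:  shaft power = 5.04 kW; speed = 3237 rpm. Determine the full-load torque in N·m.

14.9 N·m

ω = 2π × 3237/60 = 339 rad/s
τ = P/ω = 5040/339 = 14.9 N·m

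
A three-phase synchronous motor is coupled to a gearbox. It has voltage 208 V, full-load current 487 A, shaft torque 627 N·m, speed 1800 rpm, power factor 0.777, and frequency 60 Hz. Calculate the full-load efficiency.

86.7 %

ω = 2π × 1800/60 = 188.5 rad/s; P_out = τω = 627 × 188.5 = 118190 W
P_in = √3·V_L·I_L·cosφ = 1.732 × 208 × 487 × 0.777 = 136321 W
η = P_out / P_in = 118190 / 136321 = 0.867 = 86.7%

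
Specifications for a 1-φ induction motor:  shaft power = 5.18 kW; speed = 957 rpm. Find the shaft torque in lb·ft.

38.1 lb·ft

ω = 2π × 957/60 = 100.2 rad/s
τ = P/ω = 5180/100.2 = 51.7 N·m
In lb·ft: 51.7/1.356 = 38.1 lb·ft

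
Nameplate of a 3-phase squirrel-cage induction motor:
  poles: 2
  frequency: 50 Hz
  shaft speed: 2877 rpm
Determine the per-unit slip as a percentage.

4.10 %

n_s = 120f/p = 120×50/2 = 3000 rpm
s = (n_s − n)/n_s = (3000 − 2877)/3000 = 0.0410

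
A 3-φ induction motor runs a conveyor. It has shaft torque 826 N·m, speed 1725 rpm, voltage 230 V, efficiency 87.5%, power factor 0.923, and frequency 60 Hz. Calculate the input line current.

ω = 2π×1725/60 = 180.6 rad/s; P_out = τω = 826 × 180.6 = 149176 W
P_in = P_out / η = 149176 / 0.875 = 170487 W
I_L = P_in / (√3·V_L·cosφ) = 170487 / (1.732 × 230 × 0.923) = 464 A

464 A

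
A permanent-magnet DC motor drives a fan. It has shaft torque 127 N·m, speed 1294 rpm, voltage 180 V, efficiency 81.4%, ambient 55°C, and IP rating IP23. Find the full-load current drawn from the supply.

ω = 2π×1294/60 = 135.5 rad/s; P_out = τω = 127 × 135.5 = 17209 W
P_in = P_out / η = 17209 / 0.814 = 21141 W
I = P_in / V = 21141 / 180 = 117 A

117 A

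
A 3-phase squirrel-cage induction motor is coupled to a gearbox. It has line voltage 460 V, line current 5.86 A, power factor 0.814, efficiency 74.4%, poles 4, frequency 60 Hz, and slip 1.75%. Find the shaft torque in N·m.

P_in = √3·V·I·cosφ = 1.732 × 460 × 5.86 × 0.814 = 3800 W
P_out = η·P_in = 0.744 × 3800 = 2827 W
n_s = 120×60/4 = 1800 rpm; n = 1800×(1−0.0175) = 1769 rpm
ω = 2π×1769/60 = 185.2 rad/s
τ = P_out/ω = 2827/185.2 = 15.3 N·m

15.3 N·m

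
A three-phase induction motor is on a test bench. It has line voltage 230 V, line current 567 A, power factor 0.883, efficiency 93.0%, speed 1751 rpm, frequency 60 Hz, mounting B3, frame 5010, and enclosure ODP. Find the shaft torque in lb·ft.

P_in = √3·V·I·cosφ = 1.732 × 230 × 567 × 0.883 = 199443 W
P_out = η·P_in = 0.93 × 199443 = 185482 W
n = 1751 rpm
ω = 2π×1751/60 = 183.4 rad/s
τ = P_out/ω = 185482/183.4 = 1011 N·m
In lb·ft: 1011/1.356 = 746 lb·ft

746 lb·ft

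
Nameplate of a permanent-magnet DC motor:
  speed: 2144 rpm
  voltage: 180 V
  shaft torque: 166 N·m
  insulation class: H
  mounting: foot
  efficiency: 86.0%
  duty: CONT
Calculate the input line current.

ω = 2π×2144/60 = 224.5 rad/s; P_out = τω = 166 × 224.5 = 37267 W
P_in = P_out / η = 37267 / 0.860 = 43334 W
I = P_in / V = 43334 / 180 = 241 A

241 A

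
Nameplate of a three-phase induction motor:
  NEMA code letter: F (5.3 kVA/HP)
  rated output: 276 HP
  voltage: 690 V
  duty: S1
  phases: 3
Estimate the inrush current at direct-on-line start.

1220 A

S_LR = 5.3 × 276 = 1462.8 kVA
I_LR = S_LR/(√3·V_L) = 1462800/(1.732×690) = 1220 A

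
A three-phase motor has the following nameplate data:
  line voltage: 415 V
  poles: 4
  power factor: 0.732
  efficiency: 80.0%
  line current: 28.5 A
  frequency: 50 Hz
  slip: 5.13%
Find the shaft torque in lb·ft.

P_in = √3·V·I·cosφ = 1.732 × 415 × 28.5 × 0.732 = 14995 W
P_out = η·P_in = 0.8 × 14995 = 11996 W
n_s = 120×50/4 = 1500 rpm; n = 1500×(1−0.0513) = 1423 rpm
ω = 2π×1423/60 = 149 rad/s
τ = P_out/ω = 11996/149 = 80.51 N·m
In lb·ft: 80.51/1.356 = 59.4 lb·ft

59.4 lb·ft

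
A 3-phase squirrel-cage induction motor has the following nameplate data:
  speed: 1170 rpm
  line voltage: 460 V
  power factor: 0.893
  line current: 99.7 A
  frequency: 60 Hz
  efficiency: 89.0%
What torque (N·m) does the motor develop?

P_in = √3·V·I·cosφ = 1.732 × 460 × 99.7 × 0.893 = 70934 W
P_out = η·P_in = 0.89 × 70934 = 63131 W
n = 1170 rpm
ω = 2π×1170/60 = 122.5 rad/s
τ = P_out/ω = 63131/122.5 = 515 N·m

515 N·m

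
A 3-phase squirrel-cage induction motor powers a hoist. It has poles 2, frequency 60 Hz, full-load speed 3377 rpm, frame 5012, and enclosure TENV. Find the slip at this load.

6.19 %

n_s = 120f/p = 120×60/2 = 3600 rpm
s = (n_s − n)/n_s = (3600 − 3377)/3600 = 0.0619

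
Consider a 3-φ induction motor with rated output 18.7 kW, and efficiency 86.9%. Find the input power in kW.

P_out = 18700 W
P_in = P_out/η = 18700/0.869 = 21519 W = 21.5 kW

21.5 kW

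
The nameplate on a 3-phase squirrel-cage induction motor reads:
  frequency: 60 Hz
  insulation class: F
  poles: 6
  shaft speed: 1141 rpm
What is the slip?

4.92 %

n_s = 120f/p = 120×60/6 = 1200 rpm
s = (n_s − n)/n_s = (1200 − 1141)/1200 = 0.0492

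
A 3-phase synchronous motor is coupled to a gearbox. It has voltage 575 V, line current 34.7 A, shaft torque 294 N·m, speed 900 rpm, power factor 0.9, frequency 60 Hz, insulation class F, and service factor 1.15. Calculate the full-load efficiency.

ω = 2π × 900/60 = 94.25 rad/s; P_out = τω = 294 × 94.25 = 27710 W
P_in = √3·V_L·I_L·cosφ = 1.732 × 575 × 34.7 × 0.9 = 31102 W
η = P_out / P_in = 27710 / 31102 = 0.891 = 89.1%

89.1 %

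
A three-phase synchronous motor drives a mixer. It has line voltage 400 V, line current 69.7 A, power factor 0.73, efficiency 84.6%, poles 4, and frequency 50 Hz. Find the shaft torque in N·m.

190 N·m

P_in = √3·V·I·cosφ = 1.732 × 400 × 69.7 × 0.73 = 35250 W
P_out = η·P_in = 0.846 × 35250 = 29822 W
n = n_s = 120×50/4 = 1500 rpm (synchronous)
ω = 2π×1500/60 = 157.1 rad/s
τ = P_out/ω = 29822/157.1 = 190 N·m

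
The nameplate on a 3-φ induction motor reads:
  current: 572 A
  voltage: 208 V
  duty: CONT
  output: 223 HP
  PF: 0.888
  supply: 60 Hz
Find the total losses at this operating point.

16.6 kW

P_in = √3·V·I·cosφ = 1.732×208×572×0.888 = 182987 W
P_out = 223×746 = 166358 W
Losses = P_in − P_out = 182987 − 166358 = 16629 W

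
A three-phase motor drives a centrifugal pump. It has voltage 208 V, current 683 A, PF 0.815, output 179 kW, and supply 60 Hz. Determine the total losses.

P_in = √3·V·I·cosφ = 1.732×208×683×0.815 = 200535 W
P_out = 179000 W
Losses = P_in − P_out = 200535 − 179000 = 21535 W

21500 W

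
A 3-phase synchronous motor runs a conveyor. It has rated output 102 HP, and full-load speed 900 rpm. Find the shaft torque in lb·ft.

P_out = 102 × 746 = 76092 W
ω = 2π × 900/60 = 94.25 rad/s
τ = P_out/ω = 76092/94.25 = 807.3 N·m
In lb·ft: 807.3/1.356 = 595 lb·ft

595 lb·ft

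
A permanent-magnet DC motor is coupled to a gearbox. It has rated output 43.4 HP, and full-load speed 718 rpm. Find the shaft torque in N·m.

P_out = 43.4 × 746 = 32376 W
ω = 2π × 718/60 = 75.19 rad/s
τ = P_out/ω = 32376/75.19 = 431 N·m

431 N·m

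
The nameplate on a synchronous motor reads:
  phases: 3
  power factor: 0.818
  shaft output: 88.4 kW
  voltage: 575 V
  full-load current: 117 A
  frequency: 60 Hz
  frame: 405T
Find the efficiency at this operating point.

P_out = 88.4 kW = 88400 W
P_in = √3·V_L·I_L·cosφ = 1.732 × 575 × 117 × 0.818 = 95314 W
η = P_out / P_in = 88400 / 95314 = 0.927 = 92.7%

92.7 %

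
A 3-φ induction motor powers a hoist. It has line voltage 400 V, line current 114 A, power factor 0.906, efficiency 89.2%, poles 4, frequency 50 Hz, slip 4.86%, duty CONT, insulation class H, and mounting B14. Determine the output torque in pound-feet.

315 lb·ft

P_in = √3·V·I·cosφ = 1.732 × 400 × 114 × 0.906 = 71555 W
P_out = η·P_in = 0.892 × 71555 = 63827 W
n_s = 120×50/4 = 1500 rpm; n = 1500×(1−0.0486) = 1427 rpm
ω = 2π×1427/60 = 149.4 rad/s
τ = P_out/ω = 63827/149.4 = 427.2 N·m
In lb·ft: 427.2/1.356 = 315 lb·ft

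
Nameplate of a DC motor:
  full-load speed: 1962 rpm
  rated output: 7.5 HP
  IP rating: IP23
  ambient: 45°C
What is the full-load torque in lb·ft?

P_out = 7.5 × 746 = 5595 W
ω = 2π × 1962/60 = 205.5 rad/s
τ = P_out/ω = 5595/205.5 = 27.23 N·m
In lb·ft: 27.23/1.356 = 20.1 lb·ft

20.1 lb·ft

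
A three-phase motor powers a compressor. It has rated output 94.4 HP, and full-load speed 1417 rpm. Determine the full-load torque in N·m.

475 N·m

P_out = 94.4 × 746 = 70422 W
ω = 2π × 1417/60 = 148.4 rad/s
τ = P_out/ω = 70422/148.4 = 475 N·m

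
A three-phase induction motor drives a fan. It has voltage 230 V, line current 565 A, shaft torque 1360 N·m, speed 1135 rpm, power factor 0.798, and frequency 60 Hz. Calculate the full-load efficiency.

90.0 %

ω = 2π × 1135/60 = 118.9 rad/s; P_out = τω = 1360 × 118.9 = 161704 W
P_in = √3·V_L·I_L·cosφ = 1.732 × 230 × 565 × 0.798 = 179609 W
η = P_out / P_in = 161704 / 179609 = 0.900 = 90.0%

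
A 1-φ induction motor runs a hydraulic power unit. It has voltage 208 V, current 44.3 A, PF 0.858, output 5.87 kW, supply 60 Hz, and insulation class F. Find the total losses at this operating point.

2.04 kW

P_in = V·I·cosφ = 208×44.3×0.858 = 7906 W
P_out = 5870 W
Losses = P_in − P_out = 7906 − 5870 = 2036 W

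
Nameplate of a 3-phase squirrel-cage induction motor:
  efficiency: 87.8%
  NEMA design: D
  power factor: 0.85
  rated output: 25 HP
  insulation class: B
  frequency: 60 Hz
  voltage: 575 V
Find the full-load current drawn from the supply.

25.1 A

P_out = 25 × 746 = 18650 W
P_in = P_out / η = 18650 / 0.878 = 21241 W
I_L = P_in / (√3·V_L·cosφ) = 21241 / (1.732 × 575 × 0.85) = 25.1 A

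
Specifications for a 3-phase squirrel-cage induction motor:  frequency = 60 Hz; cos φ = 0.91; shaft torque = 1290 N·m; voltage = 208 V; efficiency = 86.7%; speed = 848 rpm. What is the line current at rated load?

403 A

ω = 2π×848/60 = 88.8 rad/s; P_out = τω = 1290 × 88.8 = 114552 W
P_in = P_out / η = 114552 / 0.867 = 132125 W
I_L = P_in / (√3·V_L·cosφ) = 132125 / (1.732 × 208 × 0.91) = 403 A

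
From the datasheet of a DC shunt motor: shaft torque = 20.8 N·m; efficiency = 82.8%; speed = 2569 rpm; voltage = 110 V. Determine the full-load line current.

ω = 2π×2569/60 = 269 rad/s; P_out = τω = 20.8 × 269 = 5595 W
P_in = P_out / η = 5595 / 0.828 = 6757 W
I = P_in / V = 6757 / 110 = 61.4 A

61.4 A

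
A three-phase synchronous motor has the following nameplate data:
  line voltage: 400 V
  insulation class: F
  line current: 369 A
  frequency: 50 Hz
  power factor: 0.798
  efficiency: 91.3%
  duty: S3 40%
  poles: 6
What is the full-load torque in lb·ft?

1310 lb·ft

P_in = √3·V·I·cosφ = 1.732 × 400 × 369 × 0.798 = 204003 W
P_out = η·P_in = 0.913 × 204003 = 186255 W
n = n_s = 120×50/6 = 1000 rpm (synchronous)
ω = 2π×1000/60 = 104.7 rad/s
τ = P_out/ω = 186255/104.7 = 1779 N·m
In lb·ft: 1779/1.356 = 1310 lb·ft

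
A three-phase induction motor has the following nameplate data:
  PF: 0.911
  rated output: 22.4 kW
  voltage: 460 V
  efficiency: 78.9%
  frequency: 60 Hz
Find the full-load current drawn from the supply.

39.1 A

P_out = 22.4 kW = 22400 W
P_in = P_out / η = 22400 / 0.789 = 28390 W
I_L = P_in / (√3·V_L·cosφ) = 28390 / (1.732 × 460 × 0.911) = 39.1 A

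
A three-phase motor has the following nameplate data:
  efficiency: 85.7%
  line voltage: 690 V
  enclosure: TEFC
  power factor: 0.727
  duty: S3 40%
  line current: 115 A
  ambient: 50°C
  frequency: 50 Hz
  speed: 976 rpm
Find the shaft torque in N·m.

P_in = √3·V·I·cosφ = 1.732 × 690 × 115 × 0.727 = 99915 W
P_out = η·P_in = 0.857 × 99915 = 85627 W
n = 976 rpm
ω = 2π×976/60 = 102.2 rad/s
τ = P_out/ω = 85627/102.2 = 838 N·m

838 N·m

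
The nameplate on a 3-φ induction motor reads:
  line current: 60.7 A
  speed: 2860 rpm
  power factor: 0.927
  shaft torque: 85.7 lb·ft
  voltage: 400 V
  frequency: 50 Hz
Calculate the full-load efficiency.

τ = 85.7 lb·ft × 1.356 = 116.2 N·m
ω = 2π × 2860/60 = 299.5 rad/s; P_out = τω = 116.2 × 299.5 = 34802 W
P_in = √3·V_L·I_L·cosφ = 1.732 × 400 × 60.7 × 0.927 = 38983 W
η = P_out / P_in = 34802 / 38983 = 0.893 = 89.3%

89.3 %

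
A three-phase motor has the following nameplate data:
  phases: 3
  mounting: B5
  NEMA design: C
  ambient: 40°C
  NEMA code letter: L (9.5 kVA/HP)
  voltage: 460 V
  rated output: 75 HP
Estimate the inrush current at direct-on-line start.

894 A

S_LR = 9.5 × 75 = 712.5 kVA
I_LR = S_LR/(√3·V_L) = 712500/(1.732×460) = 894 A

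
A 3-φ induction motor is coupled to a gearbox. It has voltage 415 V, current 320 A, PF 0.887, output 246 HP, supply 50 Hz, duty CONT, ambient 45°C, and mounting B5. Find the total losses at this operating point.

P_in = √3·V·I·cosφ = 1.732×415×320×0.887 = 204019 W
P_out = 246×746 = 183516 W
Losses = P_in − P_out = 204019 − 183516 = 20503 W

20500 W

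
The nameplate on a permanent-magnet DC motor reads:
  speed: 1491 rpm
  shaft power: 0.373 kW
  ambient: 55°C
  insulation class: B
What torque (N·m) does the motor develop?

2.39 N·m

ω = 2π × 1491/60 = 156.1 rad/s
τ = P/ω = 373/156.1 = 2.39 N·m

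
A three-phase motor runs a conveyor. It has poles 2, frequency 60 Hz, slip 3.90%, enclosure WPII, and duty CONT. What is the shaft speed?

n_s = 120f/p = 120×60/2 = 3600 rpm
n = n_s(1 − s) = 3600 × (1 − 0.039) = 3460 rpm

3460 rpm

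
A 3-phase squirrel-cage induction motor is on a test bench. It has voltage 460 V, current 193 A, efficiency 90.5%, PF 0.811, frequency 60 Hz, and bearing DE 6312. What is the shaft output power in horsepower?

151 HP

P_in = √3·V·I·cosφ = 1.732 × 460 × 193 × 0.811 = 124705 W
P_out = η·P_in = 0.905 × 124705 = 112858 W
= 112858/746 = 151 HP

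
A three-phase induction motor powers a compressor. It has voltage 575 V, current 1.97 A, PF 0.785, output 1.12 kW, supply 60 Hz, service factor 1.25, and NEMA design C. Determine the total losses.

420 W

P_in = √3·V·I·cosφ = 1.732×575×1.97×0.785 = 1540 W
P_out = 1120 W
Losses = P_in − P_out = 1540 − 1120 = 420 W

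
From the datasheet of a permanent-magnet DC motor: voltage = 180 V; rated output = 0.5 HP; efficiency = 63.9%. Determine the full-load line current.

P_out = 0.5 × 746 = 373 W
P_in = P_out / η = 373 / 0.639 = 584 W
I = P_in / V = 584 / 180 = 3.24 A

3.24 A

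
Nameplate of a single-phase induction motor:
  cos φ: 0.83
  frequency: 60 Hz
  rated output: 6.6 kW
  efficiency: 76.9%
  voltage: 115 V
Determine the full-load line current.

P_out = 6.6 kW = 6600 W
P_in = P_out / η = 6600 / 0.769 = 8583 W
I = P_in / (V·cosφ) = 8583 / (115 × 0.83) = 89.9 A

89.9 A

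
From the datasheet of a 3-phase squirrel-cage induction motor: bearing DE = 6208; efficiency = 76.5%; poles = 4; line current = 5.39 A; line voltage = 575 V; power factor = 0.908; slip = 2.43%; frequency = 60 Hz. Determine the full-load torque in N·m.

20.3 N·m

P_in = √3·V·I·cosφ = 1.732 × 575 × 5.39 × 0.908 = 4874 W
P_out = η·P_in = 0.765 × 4874 = 3729 W
n_s = 120×60/4 = 1800 rpm; n = 1800×(1−0.0243) = 1756 rpm
ω = 2π×1756/60 = 183.9 rad/s
τ = P_out/ω = 3729/183.9 = 20.3 N·m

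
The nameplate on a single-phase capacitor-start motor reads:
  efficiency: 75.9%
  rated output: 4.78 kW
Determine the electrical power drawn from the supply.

P_out = 4780 W
P_in = P_out/η = 4780/0.759 = 6298 W = 6.3 kW

6.3 kW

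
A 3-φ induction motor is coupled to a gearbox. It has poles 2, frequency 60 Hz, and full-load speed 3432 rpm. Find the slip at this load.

4.67 %

n_s = 120f/p = 120×60/2 = 3600 rpm
s = (n_s − n)/n_s = (3600 − 3432)/3600 = 0.0467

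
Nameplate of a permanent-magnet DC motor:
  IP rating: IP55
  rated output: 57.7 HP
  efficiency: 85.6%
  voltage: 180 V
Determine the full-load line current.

P_out = 57.7 × 746 = 43044 W
P_in = P_out / η = 43044 / 0.856 = 50285 W
I = P_in / V = 50285 / 180 = 279 A

279 A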